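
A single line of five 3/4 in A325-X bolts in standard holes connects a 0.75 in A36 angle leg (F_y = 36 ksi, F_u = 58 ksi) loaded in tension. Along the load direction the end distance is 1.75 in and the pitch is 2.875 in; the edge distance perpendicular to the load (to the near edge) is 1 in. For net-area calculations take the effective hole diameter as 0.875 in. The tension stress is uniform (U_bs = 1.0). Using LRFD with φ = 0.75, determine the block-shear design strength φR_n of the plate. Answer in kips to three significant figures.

179 kips

Shear plane L_v = 1.75 + 4·2.875 = 13.25 in; A_gv = 13.25 × 0.75 = 9.938 in².
A_nv = (13.25 − 4.5·0.875) × 0.75 = 6.984 in².
A_nt = (1 − 0.5·0.875) × 0.75 = 0.4219 in².
0.6 F_u A_nv = 243.1 kips; 0.6 F_y A_gv = 214.6 kips → shear yielding governs the shear term.
R_n = 214.6 + 1.0 × 58 × 0.4219 = 239.1 kips.
Design strength φR_n = 0.75 × 239.1 = 179 kips.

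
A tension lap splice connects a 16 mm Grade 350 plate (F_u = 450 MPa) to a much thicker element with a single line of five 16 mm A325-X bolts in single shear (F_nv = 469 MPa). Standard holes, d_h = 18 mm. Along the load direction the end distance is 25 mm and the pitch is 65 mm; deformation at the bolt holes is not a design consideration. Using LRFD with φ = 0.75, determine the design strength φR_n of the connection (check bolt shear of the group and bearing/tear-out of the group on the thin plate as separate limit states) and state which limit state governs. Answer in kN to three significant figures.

Bolt shear: A_b = π·16²/4 = 201.1 mm²; R_n = 469 × 201.1 × 5 × 1 / 1000 = 471.5 kN → 0.75 × 471.5 = 354 kN.
Bearing (1.5 l_c t F_u ≤ 3.0 d t F_u): upper limit = 3.0·16·16·450 / 1000 = 345.6 kN.
  Edge l_c = 25 − 18/2 = 16 → r_n = 172.8 kN; interior l_c = 65 − 18 = 47 → r_n = 345.6 kN.
  R_n,bearing = 1·172.8 + 4·345.6 = 1555 kN → 0.75 × 1555 = 1170 kN.
Bolt shear governs: 354 kN.

354 kN (bolt shear governs)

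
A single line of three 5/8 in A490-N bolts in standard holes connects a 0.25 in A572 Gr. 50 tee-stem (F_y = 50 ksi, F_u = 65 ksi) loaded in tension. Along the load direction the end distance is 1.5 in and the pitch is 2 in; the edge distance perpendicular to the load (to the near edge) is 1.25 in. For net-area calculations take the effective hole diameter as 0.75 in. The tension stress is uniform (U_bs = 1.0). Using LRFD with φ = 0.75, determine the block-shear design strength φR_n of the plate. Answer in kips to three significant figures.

Shear plane L_v = 1.5 + 2·2 = 5.5 in; A_gv = 5.5 × 0.25 = 1.375 in².
A_nv = (5.5 − 2.5·0.75) × 0.25 = 0.9062 in².
A_nt = (1.25 − 0.5·0.75) × 0.25 = 0.2188 in².
0.6 F_u A_nv = 35.34 kips; 0.6 F_y A_gv = 41.25 kips → shear rupture governs the shear term.
R_n = 35.34 + 1.0 × 65 × 0.2188 = 49.56 kips.
Design strength φR_n = 0.75 × 49.56 = 37.2 kips.

37.2 kips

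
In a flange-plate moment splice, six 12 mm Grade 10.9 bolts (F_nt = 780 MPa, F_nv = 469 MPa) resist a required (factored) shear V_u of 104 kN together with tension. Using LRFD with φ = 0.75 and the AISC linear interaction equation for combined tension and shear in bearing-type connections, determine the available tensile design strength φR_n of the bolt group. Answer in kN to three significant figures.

A_b = π·12²/4 = 113.1 mm²; f_rv = 104 × 1000 / (6 × 113.1) = 153.3 MPa.
F'_nt = 1.3 F_nt − (F_nt / φF_nv) f_rv = 1.3·780 − (780/(0.75·469))·153.3 = 674.1 MPa, capped at F_nt → F'_nt = 674.1 MPa.
R_n = F'_nt · A_b · n = 674.1 × 113.1 × 6 / 1000 = 457.5 kN.
Design strength φR_n = 0.75 × 457.5 = 343 kN.

343 kN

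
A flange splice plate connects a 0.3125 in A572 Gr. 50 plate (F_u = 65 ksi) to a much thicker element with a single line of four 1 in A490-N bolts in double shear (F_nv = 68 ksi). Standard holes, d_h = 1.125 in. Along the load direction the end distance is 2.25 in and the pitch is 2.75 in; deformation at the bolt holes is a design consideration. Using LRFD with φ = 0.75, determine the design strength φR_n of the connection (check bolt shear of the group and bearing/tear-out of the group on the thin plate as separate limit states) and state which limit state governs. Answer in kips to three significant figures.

Bolt shear: A_b = π·1²/4 = 0.7854 in²; R_n = 68 × 0.7854 × 4 × 2 = 427.3 kips → 0.75 × 427.3 = 320 kips.
Bearing (1.2 l_c t F_u ≤ 2.4 d t F_u): upper limit = 2.4·1·0.3125·65 = 48.75 kips.
  Edge l_c = 2.25 − 1.125/2 = 1.688 → r_n = 41.13 kips; interior l_c = 2.75 − 1.125 = 1.625 → r_n = 39.61 kips.
  R_n,bearing = 1·41.13 + 3·39.61 = 160 kips → 0.75 × 160 = 120 kips.
Bearing governs: 120 kips.

120 kips (bearing governs)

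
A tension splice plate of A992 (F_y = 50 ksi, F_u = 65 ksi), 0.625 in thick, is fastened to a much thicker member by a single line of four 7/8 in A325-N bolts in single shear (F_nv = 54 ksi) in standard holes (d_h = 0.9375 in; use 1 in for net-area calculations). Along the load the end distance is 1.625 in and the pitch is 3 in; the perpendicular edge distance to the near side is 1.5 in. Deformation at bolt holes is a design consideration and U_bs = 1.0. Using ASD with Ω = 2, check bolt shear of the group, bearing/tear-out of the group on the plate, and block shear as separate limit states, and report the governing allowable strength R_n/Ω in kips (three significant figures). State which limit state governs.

64.9 kips (bolt shear governs)

Bolt shear: A_b = π·0.875²/4 = 0.6013 in²; R_n = 54 × 0.6013 × 4 × 1 = 129.9 kips → 129.9 / 2 = 64.9 kips.
Bearing: edge l_c = 1.156, r_n = 56.37 kips; interior l_c = 2.062, r_n = 85.31 kips; R_n = 56.37 + 3·85.31 = 312.3 kips → 156 kips.
Block shear: A_gv = 6.641, A_nv = 4.453, A_nt = 0.625 in²; R_n = min(0.6F_uA_nv, 0.6F_yA_gv) + U_bs·F_u·A_nt = 214.3 kips → 107 kips.
Bolt shear governs: 64.9 kips.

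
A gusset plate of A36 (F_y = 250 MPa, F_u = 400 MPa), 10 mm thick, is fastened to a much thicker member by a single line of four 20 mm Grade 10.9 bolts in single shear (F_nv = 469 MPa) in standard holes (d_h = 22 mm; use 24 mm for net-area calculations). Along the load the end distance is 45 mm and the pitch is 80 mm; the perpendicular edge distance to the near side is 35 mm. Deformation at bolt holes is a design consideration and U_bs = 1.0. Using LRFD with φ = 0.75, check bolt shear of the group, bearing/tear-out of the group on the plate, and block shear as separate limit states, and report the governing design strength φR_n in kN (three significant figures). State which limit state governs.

390 kN (block shear governs)

Bolt shear: A_b = π·20²/4 = 314.2 mm²; R_n = 469 × 314.2 × 4 × 1 / 1000 = 589.4 kN → 0.75 × 589.4 = 442 kN.
Bearing: edge l_c = 34, r_n = 163.2 kN; interior l_c = 58, r_n = 192 kN; R_n = 163.2 + 3·192 = 739.2 kN → 554 kN.
Block shear: A_gv = 2850, A_nv = 2010, A_nt = 230 mm²; R_n = min(0.6F_uA_nv, 0.6F_yA_gv) + U_bs·F_u·A_nt = 519.5 kN → 390 kN.
Block shear governs: 390 kN.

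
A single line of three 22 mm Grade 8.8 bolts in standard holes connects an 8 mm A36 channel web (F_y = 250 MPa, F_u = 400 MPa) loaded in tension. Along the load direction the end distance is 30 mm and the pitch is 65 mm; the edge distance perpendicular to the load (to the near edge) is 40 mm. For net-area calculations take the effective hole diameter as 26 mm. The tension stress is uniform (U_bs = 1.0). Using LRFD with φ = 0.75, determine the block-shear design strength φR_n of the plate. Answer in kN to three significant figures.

202 kN

Shear plane L_v = 30 + 2·65 = 160 mm; A_gv = 160 × 8 = 1280 mm².
A_nv = (160 − 2.5·26) × 8 = 760 mm².
A_nt = (40 − 0.5·26) × 8 = 216 mm².
0.6 F_u A_nv = 182.4 kN; 0.6 F_y A_gv = 192 kN → shear rupture governs the shear term.
R_n = 182.4 + 1.0 × 400 × 216 / 1000 = 268.8 kN.
Design strength φR_n = 0.75 × 268.8 = 202 kN.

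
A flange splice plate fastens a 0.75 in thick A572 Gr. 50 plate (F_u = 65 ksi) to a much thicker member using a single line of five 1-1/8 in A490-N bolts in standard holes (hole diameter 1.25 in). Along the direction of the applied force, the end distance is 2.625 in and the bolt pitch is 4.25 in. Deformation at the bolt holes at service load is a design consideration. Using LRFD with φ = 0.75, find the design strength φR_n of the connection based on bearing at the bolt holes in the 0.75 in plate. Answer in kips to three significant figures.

Per bolt r_n = 1.2 l_c t F_u ≤ 2.4 d t F_u; upper limit = 2.4 × 1.125 × 0.75 × 65 = 131.6 kips.
Edge bolt: l_c = 2.625 − 1.25/2 = 2 in → 1.2 × 2 × 0.75 × 65 = 117 → r_n = 117 kips.
Interior bolts: l_c = 4.25 − 1.25 = 3 in → 1.2 × 3 × 0.75 × 65 = 175.5 → r_n = 131.6 kips.
R_n = 1 × 117 + 4 × 131.6 = 643.5 kips.
Design strength φR_n = 0.75 × 643.5 = 483 kips.

483 kips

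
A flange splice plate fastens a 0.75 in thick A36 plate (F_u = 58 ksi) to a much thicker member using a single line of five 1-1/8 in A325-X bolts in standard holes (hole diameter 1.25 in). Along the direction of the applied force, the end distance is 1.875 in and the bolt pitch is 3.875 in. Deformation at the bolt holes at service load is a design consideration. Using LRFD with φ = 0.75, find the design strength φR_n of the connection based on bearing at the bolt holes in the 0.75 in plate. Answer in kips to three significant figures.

Per bolt r_n = 1.2 l_c t F_u ≤ 2.4 d t F_u; upper limit = 2.4 × 1.125 × 0.75 × 58 = 117.4 kips.
Edge bolt: l_c = 1.875 − 1.25/2 = 1.25 in → 1.2 × 1.25 × 0.75 × 58 = 65.25 → r_n = 65.25 kips.
Interior bolts: l_c = 3.875 − 1.25 = 2.625 in → 1.2 × 2.625 × 0.75 × 58 = 137 → r_n = 117.4 kips.
R_n = 1 × 65.25 + 4 × 117.4 = 535 kips.
Design strength φR_n = 0.75 × 535 = 401 kips.

401 kips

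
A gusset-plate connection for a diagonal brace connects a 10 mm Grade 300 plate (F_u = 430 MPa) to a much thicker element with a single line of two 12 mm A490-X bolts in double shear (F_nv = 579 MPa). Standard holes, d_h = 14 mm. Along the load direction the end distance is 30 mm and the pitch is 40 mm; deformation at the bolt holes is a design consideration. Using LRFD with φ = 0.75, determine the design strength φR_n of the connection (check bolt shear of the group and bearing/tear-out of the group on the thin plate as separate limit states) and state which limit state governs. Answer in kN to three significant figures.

Bolt shear: A_b = π·12²/4 = 113.1 mm²; R_n = 579 × 113.1 × 2 × 2 / 1000 = 261.9 kN → 0.75 × 261.9 = 196 kN.
Bearing (1.2 l_c t F_u ≤ 2.4 d t F_u): upper limit = 2.4·12·10·430 / 1000 = 123.8 kN.
  Edge l_c = 30 − 14/2 = 23 → r_n = 118.7 kN; interior l_c = 40 − 14 = 26 → r_n = 123.8 kN.
  R_n,bearing = 1·118.7 + 1·123.8 = 242.5 kN → 0.75 × 242.5 = 182 kN.
Bearing governs: 182 kN.

182 kN (bearing governs)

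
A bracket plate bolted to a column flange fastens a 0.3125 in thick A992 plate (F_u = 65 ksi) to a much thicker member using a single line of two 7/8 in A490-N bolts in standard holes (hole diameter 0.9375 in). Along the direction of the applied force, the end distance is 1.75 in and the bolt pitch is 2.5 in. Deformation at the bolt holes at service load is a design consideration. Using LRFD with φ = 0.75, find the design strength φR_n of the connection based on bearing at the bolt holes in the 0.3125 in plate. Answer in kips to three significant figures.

52 kips

Per bolt r_n = 1.2 l_c t F_u ≤ 2.4 d t F_u; upper limit = 2.4 × 0.875 × 0.3125 × 65 = 42.66 kips.
Edge bolt: l_c = 1.75 − 0.9375/2 = 1.281 in → 1.2 × 1.281 × 0.3125 × 65 = 31.23 → r_n = 31.23 kips.
Interior bolts: l_c = 2.5 − 0.9375 = 1.562 in → 1.2 × 1.562 × 0.3125 × 65 = 38.09 → r_n = 38.09 kips.
R_n = 1 × 31.23 + 1 × 38.09 = 69.32 kips.
Design strength φR_n = 0.75 × 69.32 = 52 kips.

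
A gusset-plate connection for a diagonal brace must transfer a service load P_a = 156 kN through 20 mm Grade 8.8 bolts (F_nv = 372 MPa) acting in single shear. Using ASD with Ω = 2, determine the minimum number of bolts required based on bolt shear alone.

3 bolts

A_b = π·20²/4 = 314.2 mm².
Per-bolt allowable strength R_n/Ω = 372 × 314.2 × 1 / 1000 / 2 = 58.43 kN.
n ≥ 156 / 58.43 = 2.67 → use 3 bolts.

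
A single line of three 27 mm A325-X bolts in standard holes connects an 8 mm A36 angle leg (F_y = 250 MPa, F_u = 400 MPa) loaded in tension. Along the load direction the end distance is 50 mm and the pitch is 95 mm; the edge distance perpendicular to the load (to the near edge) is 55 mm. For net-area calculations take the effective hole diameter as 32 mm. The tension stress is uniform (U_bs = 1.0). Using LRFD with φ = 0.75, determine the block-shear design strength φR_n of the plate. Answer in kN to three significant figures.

310 kN

Shear plane L_v = 50 + 2·95 = 240 mm; A_gv = 240 × 8 = 1920 mm².
A_nv = (240 − 2.5·32) × 8 = 1280 mm².
A_nt = (55 − 0.5·32) × 8 = 312 mm².
0.6 F_u A_nv = 307.2 kN; 0.6 F_y A_gv = 288 kN → shear yielding governs the shear term.
R_n = 288 + 1.0 × 400 × 312 / 1000 = 412.8 kN.
Design strength φR_n = 0.75 × 412.8 = 310 kN.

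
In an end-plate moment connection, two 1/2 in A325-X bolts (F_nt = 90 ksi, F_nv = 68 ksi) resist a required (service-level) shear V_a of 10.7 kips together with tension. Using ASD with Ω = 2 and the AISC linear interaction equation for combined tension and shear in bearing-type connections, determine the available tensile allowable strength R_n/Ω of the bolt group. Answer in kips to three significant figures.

8.81 kips

A_b = π·0.5²/4 = 0.1963 in²; f_rv = 10.7 / (2 × 0.1963) = 27.25 ksi.
F'_nt = 1.3 F_nt − (Ω F_nt / F_nv) f_rv = 1.3·90 − (2·90/68)·27.25 = 44.87 ksi, capped at F_nt → F'_nt = 44.87 ksi.
R_n = F'_nt · A_b · n = 44.87 × 0.1963 × 2 = 17.62 kips.
Allowable strength R_n/Ω = 17.62 / 2 = 8.81 kips.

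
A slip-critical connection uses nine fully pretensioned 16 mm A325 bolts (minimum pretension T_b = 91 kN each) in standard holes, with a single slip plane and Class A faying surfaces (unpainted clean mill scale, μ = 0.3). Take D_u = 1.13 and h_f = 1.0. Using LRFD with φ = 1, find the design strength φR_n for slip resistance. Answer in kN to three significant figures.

R_n = μ · D_u · h_f · T_b · n_s · n_b = 0.3 × 1.13 × 1.0 × 91 × 1 × 9 = 277.6 kN.
Design strength φR_n = 1 × 277.6 = 278 kN.

278 kN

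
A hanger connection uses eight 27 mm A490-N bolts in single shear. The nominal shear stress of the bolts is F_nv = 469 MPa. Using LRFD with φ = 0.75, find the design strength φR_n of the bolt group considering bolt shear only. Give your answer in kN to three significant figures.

1610 kN

A_b = π × 27² / 4 = 572.6 mm².
R_n = F_nv · A_b · n · n_s = 469 × 572.6 × 8 × 1 / 1000 = 2148 kN.
Design strength φR_n = 0.75 × 2148 = 1610 kN.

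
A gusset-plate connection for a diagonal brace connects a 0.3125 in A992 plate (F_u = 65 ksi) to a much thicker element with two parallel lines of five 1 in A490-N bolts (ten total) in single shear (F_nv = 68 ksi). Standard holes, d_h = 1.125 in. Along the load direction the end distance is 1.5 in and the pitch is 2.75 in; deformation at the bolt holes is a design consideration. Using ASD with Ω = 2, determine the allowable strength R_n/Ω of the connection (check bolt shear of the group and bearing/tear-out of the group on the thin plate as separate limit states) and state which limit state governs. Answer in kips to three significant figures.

181 kips (bearing governs)

Bolt shear: A_b = π·1²/4 = 0.7854 in²; R_n = 68 × 0.7854 × 10 × 1 = 534.1 kips → 534.1 / 2 = 267 kips.
Bearing (1.2 l_c t F_u ≤ 2.4 d t F_u): upper limit = 2.4·1·0.3125·65 = 48.75 kips.
  Edge l_c = 1.5 − 1.125/2 = 0.9375 → r_n = 22.85 kips; interior l_c = 2.75 − 1.125 = 1.625 → r_n = 39.61 kips.
  R_n,bearing = 2·22.85 + 8·39.61 = 362.6 kips → 362.6 / 2 = 181 kips.
Bearing governs: 181 kips.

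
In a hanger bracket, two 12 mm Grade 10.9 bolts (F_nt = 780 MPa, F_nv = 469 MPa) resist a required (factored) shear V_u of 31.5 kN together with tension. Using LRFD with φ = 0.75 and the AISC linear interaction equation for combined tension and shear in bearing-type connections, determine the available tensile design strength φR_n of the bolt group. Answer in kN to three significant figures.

A_b = π·12²/4 = 113.1 mm²; f_rv = 31.5 × 1000 / (2 × 113.1) = 139.3 MPa.
F'_nt = 1.3 F_nt − (F_nt / φF_nv) f_rv = 1.3·780 − (780/(0.75·469))·139.3 = 705.2 MPa, capped at F_nt → F'_nt = 705.2 MPa.
R_n = F'_nt · A_b · n = 705.2 × 113.1 × 2 / 1000 = 159.5 kN.
Design strength φR_n = 0.75 × 159.5 = 120 kN.

120 kN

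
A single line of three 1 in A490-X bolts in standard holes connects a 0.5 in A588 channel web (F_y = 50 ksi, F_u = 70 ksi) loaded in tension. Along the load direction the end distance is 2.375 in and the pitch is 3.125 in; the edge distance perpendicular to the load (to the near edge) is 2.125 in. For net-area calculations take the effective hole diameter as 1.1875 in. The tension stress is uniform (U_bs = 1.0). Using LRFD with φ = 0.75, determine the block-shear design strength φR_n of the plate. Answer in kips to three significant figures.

129 kips

Shear plane L_v = 2.375 + 2·3.125 = 8.625 in; A_gv = 8.625 × 0.5 = 4.312 in².
A_nv = (8.625 − 2.5·1.1875) × 0.5 = 2.828 in².
A_nt = (2.125 − 0.5·1.1875) × 0.5 = 0.7656 in².
0.6 F_u A_nv = 118.8 kips; 0.6 F_y A_gv = 129.4 kips → shear rupture governs the shear term.
R_n = 118.8 + 1.0 × 70 × 0.7656 = 172.4 kips.
Design strength φR_n = 0.75 × 172.4 = 129 kips.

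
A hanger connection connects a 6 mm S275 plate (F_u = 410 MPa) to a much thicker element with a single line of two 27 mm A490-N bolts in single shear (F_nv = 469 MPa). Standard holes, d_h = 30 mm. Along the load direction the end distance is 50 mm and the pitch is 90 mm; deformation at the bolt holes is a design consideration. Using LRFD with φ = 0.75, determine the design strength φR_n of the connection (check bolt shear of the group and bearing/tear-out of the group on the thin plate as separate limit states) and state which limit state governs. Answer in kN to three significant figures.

Bolt shear: A_b = π·27²/4 = 572.6 mm²; R_n = 469 × 572.6 × 2 × 1 / 1000 = 537.1 kN → 0.75 × 537.1 = 403 kN.
Bearing (1.2 l_c t F_u ≤ 2.4 d t F_u): upper limit = 2.4·27·6·410 / 1000 = 159.4 kN.
  Edge l_c = 50 − 30/2 = 35 → r_n = 103.3 kN; interior l_c = 90 − 30 = 60 → r_n = 159.4 kN.
  R_n,bearing = 1·103.3 + 1·159.4 = 262.7 kN → 0.75 × 262.7 = 197 kN.
Bearing governs: 197 kN.

197 kN (bearing governs)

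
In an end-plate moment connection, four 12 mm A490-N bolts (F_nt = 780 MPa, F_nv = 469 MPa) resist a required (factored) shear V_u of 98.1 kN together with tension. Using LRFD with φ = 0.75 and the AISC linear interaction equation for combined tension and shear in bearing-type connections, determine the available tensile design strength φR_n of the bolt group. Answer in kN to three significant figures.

181 kN

A_b = π·12²/4 = 113.1 mm²; f_rv = 98.1 × 1000 / (4 × 113.1) = 216.8 MPa.
F'_nt = 1.3 F_nt − (F_nt / φF_nv) f_rv = 1.3·780 − (780/(0.75·469))·216.8 = 533.1 MPa, capped at F_nt → F'_nt = 533.1 MPa.
R_n = F'_nt · A_b · n = 533.1 × 113.1 × 4 / 1000 = 241.2 kN.
Design strength φR_n = 0.75 × 241.2 = 181 kN.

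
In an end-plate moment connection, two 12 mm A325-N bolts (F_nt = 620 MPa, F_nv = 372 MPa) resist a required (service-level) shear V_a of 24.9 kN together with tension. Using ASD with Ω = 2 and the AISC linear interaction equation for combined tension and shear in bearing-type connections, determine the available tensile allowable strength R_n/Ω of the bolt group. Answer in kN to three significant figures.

49.7 kN

A_b = π·12²/4 = 113.1 mm²; f_rv = 24.9 × 1000 / (2 × 113.1) = 110.1 MPa.
F'_nt = 1.3 F_nt − (Ω F_nt / F_nv) f_rv = 1.3·620 − (2·620/372)·110.1 = 439.1 MPa, capped at F_nt → F'_nt = 439.1 MPa.
R_n = F'_nt · A_b · n = 439.1 × 113.1 × 2 / 1000 = 99.31 kN.
Allowable strength R_n/Ω = 99.31 / 2 = 49.7 kN.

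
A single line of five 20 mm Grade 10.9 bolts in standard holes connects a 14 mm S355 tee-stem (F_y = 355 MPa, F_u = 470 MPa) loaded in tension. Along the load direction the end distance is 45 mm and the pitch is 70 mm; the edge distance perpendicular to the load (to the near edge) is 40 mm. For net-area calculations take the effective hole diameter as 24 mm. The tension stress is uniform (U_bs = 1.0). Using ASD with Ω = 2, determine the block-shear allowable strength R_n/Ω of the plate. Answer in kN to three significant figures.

Shear plane L_v = 45 + 4·70 = 325 mm; A_gv = 325 × 14 = 4550 mm².
A_nv = (325 − 4.5·24) × 14 = 3038 mm².
A_nt = (40 − 0.5·24) × 14 = 392 mm².
0.6 F_u A_nv = 856.7 kN; 0.6 F_y A_gv = 969.1 kN → shear rupture governs the shear term.
R_n = 856.7 + 1.0 × 470 × 392 / 1000 = 1041 kN.
Allowable strength R_n/Ω = 1041 / 2 = 520 kN.

520 kN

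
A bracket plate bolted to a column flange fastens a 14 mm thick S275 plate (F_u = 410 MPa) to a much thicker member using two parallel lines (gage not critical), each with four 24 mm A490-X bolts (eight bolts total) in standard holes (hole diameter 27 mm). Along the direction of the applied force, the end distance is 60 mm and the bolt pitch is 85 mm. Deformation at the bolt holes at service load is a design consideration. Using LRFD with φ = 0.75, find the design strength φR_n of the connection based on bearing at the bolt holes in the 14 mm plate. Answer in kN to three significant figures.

1970 kN

Per bolt r_n = 1.2 l_c t F_u ≤ 2.4 d t F_u; upper limit = 2.4 × 24 × 14 × 410 / 1000 = 330.6 kN.
Edge bolt: l_c = 60 − 27/2 = 46.5 mm → 1.2 × 46.5 × 14 × 410 / 1000 = 320.3 → r_n = 320.3 kN.
Interior bolts: l_c = 85 − 27 = 58 mm → 1.2 × 58 × 14 × 410 / 1000 = 399.5 → r_n = 330.6 kN.
R_n = 2 × 320.3 + 6 × 330.6 = 2624 kN.
Design strength φR_n = 0.75 × 2624 = 1970 kN.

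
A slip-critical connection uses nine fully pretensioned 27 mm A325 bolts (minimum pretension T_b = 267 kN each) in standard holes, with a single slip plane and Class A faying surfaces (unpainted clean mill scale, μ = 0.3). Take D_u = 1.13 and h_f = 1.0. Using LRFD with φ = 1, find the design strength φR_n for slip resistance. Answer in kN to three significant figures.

R_n = μ · D_u · h_f · T_b · n_s · n_b = 0.3 × 1.13 × 1.0 × 267 × 1 × 9 = 814.6 kN.
Design strength φR_n = 1 × 814.6 = 815 kN.

815 kN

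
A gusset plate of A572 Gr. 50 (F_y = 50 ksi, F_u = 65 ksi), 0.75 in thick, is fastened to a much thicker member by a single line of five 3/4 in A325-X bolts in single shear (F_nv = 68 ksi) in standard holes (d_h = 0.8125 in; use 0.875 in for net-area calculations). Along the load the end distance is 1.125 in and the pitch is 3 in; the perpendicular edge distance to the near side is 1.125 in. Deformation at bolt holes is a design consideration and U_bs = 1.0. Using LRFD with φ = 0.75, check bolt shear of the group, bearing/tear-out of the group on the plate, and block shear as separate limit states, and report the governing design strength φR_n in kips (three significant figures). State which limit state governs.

Bolt shear: A_b = π·0.75²/4 = 0.4418 in²; R_n = 68 × 0.4418 × 5 × 1 = 150.2 kips → 0.75 × 150.2 = 113 kips.
Bearing: edge l_c = 0.7188, r_n = 42.05 kips; interior l_c = 2.188, r_n = 87.75 kips; R_n = 42.05 + 4·87.75 = 393 kips → 295 kips.
Block shear: A_gv = 9.844, A_nv = 6.891, A_nt = 0.5156 in²; R_n = min(0.6F_uA_nv, 0.6F_yA_gv) + U_bs·F_u·A_nt = 302.2 kips → 227 kips.
Bolt shear governs: 113 kips.

113 kips (bolt shear governs)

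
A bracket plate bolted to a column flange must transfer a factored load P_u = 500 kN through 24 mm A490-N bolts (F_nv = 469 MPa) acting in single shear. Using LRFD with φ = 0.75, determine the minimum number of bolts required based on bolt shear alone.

A_b = π·24²/4 = 452.4 mm².
Per-bolt design strength φR_n = 0.75 × 469 × 452.4 × 1 / 1000 = 159.1 kN.
n ≥ 500 / 159.1 = 3.142 → use 4 bolts.

4 bolts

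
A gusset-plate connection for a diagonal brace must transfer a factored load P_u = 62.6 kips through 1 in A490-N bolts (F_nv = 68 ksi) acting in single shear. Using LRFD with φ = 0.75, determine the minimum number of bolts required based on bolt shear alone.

2 bolts

A_b = π·1²/4 = 0.7854 in².
Per-bolt design strength φR_n = 0.75 × 68 × 0.7854 × 1 = 40.06 kips.
n ≥ 62.6 / 40.06 = 1.563 → use 2 bolts.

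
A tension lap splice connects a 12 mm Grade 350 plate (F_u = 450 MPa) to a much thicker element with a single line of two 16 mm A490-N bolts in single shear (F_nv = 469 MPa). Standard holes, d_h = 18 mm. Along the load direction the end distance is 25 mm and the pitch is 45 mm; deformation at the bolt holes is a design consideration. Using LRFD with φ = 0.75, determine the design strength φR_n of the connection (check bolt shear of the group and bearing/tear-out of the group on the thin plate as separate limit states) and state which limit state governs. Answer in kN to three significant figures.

Bolt shear: A_b = π·16²/4 = 201.1 mm²; R_n = 469 × 201.1 × 2 × 1 / 1000 = 188.6 kN → 0.75 × 188.6 = 141 kN.
Bearing (1.2 l_c t F_u ≤ 2.4 d t F_u): upper limit = 2.4·16·12·450 / 1000 = 207.4 kN.
  Edge l_c = 25 − 18/2 = 16 → r_n = 103.7 kN; interior l_c = 45 − 18 = 27 → r_n = 175 kN.
  R_n,bearing = 1·103.7 + 1·175 = 278.6 kN → 0.75 × 278.6 = 209 kN.
Bolt shear governs: 141 kN.

141 kN (bolt shear governs)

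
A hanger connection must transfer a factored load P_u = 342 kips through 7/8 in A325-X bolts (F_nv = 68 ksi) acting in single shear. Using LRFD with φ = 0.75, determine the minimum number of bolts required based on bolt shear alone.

12 bolts

A_b = π·0.875²/4 = 0.6013 in².
Per-bolt design strength φR_n = 0.75 × 68 × 0.6013 × 1 = 30.67 kips.
n ≥ 342 / 30.67 = 11.15 → use 12 bolts.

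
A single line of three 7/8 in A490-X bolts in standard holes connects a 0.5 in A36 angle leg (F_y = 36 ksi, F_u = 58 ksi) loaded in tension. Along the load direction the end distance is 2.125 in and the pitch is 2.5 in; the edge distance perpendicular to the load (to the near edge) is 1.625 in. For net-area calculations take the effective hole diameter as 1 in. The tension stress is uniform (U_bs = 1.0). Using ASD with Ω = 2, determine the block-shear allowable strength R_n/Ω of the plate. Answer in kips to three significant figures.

Shear plane L_v = 2.125 + 2·2.5 = 7.125 in; A_gv = 7.125 × 0.5 = 3.562 in².
A_nv = (7.125 − 2.5·1) × 0.5 = 2.312 in².
A_nt = (1.625 − 0.5·1) × 0.5 = 0.5625 in².
0.6 F_u A_nv = 80.47 kips; 0.6 F_y A_gv = 76.95 kips → shear yielding governs the shear term.
R_n = 76.95 + 1.0 × 58 × 0.5625 = 109.6 kips.
Allowable strength R_n/Ω = 109.6 / 2 = 54.8 kips.

54.8 kips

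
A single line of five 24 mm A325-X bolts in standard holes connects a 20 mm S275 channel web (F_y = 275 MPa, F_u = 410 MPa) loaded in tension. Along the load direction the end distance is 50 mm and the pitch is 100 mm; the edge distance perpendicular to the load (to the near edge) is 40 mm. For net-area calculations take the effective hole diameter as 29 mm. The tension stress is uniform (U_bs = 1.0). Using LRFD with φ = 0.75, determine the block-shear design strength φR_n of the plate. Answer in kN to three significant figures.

1270 kN

Shear plane L_v = 50 + 4·100 = 450 mm; A_gv = 450 × 20 = 9000 mm².
A_nv = (450 − 4.5·29) × 20 = 6390 mm².
A_nt = (40 − 0.5·29) × 20 = 510 mm².
0.6 F_u A_nv = 1572 kN; 0.6 F_y A_gv = 1485 kN → shear yielding governs the shear term.
R_n = 1485 + 1.0 × 410 × 510 / 1000 = 1694 kN.
Design strength φR_n = 0.75 × 1694 = 1270 kN.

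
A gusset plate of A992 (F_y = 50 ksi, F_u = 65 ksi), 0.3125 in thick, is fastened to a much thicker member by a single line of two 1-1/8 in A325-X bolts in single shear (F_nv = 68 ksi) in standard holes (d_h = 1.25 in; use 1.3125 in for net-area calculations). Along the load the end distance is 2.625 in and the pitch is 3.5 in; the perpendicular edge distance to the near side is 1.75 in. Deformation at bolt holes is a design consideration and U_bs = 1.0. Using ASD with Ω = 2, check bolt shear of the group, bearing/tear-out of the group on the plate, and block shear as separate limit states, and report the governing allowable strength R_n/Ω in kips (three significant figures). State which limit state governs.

Bolt shear: A_b = π·1.125²/4 = 0.994 in²; R_n = 68 × 0.994 × 2 × 1 = 135.2 kips → 135.2 / 2 = 67.6 kips.
Bearing: edge l_c = 2, r_n = 48.75 kips; interior l_c = 2.25, r_n = 54.84 kips; R_n = 48.75 + 1·54.84 = 103.6 kips → 51.8 kips.
Block shear: A_gv = 1.914, A_nv = 1.299, A_nt = 0.3418 in²; R_n = min(0.6F_uA_nv, 0.6F_yA_gv) + U_bs·F_u·A_nt = 72.87 kips → 36.4 kips.
Block shear governs: 36.4 kips.

36.4 kips (block shear governs)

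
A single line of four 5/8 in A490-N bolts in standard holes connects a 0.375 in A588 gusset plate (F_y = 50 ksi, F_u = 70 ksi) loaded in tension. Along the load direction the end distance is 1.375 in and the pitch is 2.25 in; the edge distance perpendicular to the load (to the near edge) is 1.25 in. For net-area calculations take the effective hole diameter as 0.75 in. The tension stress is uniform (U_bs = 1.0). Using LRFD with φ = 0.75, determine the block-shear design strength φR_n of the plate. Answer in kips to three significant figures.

82.2 kips

Shear plane L_v = 1.375 + 3·2.25 = 8.125 in; A_gv = 8.125 × 0.375 = 3.047 in².
A_nv = (8.125 − 3.5·0.75) × 0.375 = 2.062 in².
A_nt = (1.25 − 0.5·0.75) × 0.375 = 0.3281 in².
0.6 F_u A_nv = 86.62 kips; 0.6 F_y A_gv = 91.41 kips → shear rupture governs the shear term.
R_n = 86.62 + 1.0 × 70 × 0.3281 = 109.6 kips.
Design strength φR_n = 0.75 × 109.6 = 82.2 kips.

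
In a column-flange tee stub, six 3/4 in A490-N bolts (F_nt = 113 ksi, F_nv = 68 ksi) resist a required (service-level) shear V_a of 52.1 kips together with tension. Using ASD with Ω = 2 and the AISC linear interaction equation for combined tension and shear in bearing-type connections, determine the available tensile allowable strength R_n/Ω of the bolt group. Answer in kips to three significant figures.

A_b = π·0.75²/4 = 0.4418 in²; f_rv = 52.1 / (6 × 0.4418) = 19.66 ksi.
F'_nt = 1.3 F_nt − (Ω F_nt / F_nv) f_rv = 1.3·113 − (2·113/68)·19.66 = 81.58 ksi, capped at F_nt → F'_nt = 81.58 ksi.
R_n = F'_nt · A_b · n = 81.58 × 0.4418 × 6 = 216.2 kips.
Allowable strength R_n/Ω = 216.2 / 2 = 108 kips.

108 kips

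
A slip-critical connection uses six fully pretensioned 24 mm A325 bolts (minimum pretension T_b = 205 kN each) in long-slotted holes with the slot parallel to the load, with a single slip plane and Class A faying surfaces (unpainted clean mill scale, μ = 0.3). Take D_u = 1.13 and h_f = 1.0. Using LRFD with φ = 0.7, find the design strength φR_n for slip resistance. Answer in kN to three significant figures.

R_n = μ · D_u · h_f · T_b · n_s · n_b = 0.3 × 1.13 × 1.0 × 205 × 1 × 6 = 417 kN.
Design strength φR_n = 0.7 × 417 = 292 kN.

292 kN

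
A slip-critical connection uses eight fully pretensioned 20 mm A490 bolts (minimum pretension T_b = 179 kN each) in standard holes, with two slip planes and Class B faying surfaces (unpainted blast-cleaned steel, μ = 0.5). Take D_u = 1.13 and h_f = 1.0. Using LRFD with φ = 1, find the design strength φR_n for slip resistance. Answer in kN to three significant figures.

R_n = μ · D_u · h_f · T_b · n_s · n_b = 0.5 × 1.13 × 1.0 × 179 × 2 × 8 = 1618 kN.
Design strength φR_n = 1 × 1618 = 1620 kN.

1620 kN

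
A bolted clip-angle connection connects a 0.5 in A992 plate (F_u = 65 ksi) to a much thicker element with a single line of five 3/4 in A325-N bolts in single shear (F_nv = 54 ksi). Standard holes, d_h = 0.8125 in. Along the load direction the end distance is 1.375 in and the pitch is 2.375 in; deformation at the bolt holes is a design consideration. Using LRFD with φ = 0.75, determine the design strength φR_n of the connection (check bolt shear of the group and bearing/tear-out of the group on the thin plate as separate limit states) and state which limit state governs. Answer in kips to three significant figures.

Bolt shear: A_b = π·0.75²/4 = 0.4418 in²; R_n = 54 × 0.4418 × 5 × 1 = 119.3 kips → 0.75 × 119.3 = 89.5 kips.
Bearing (1.2 l_c t F_u ≤ 2.4 d t F_u): upper limit = 2.4·0.75·0.5·65 = 58.5 kips.
  Edge l_c = 1.375 − 0.8125/2 = 0.9688 → r_n = 37.78 kips; interior l_c = 2.375 − 0.8125 = 1.562 → r_n = 58.5 kips.
  R_n,bearing = 1·37.78 + 4·58.5 = 271.8 kips → 0.75 × 271.8 = 204 kips.
Bolt shear governs: 89.5 kips.

89.5 kips (bolt shear governs)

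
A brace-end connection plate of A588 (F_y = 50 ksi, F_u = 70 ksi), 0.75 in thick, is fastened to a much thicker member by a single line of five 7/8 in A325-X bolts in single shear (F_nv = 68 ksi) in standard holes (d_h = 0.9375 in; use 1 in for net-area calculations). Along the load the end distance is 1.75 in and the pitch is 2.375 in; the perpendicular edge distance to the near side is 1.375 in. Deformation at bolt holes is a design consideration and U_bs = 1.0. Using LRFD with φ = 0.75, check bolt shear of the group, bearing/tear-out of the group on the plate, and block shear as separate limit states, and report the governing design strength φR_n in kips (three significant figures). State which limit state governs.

153 kips (bolt shear governs)

Bolt shear: A_b = π·0.875²/4 = 0.6013 in²; R_n = 68 × 0.6013 × 5 × 1 = 204.4 kips → 0.75 × 204.4 = 153 kips.
Bearing: edge l_c = 1.281, r_n = 80.72 kips; interior l_c = 1.438, r_n = 90.56 kips; R_n = 80.72 + 4·90.56 = 443 kips → 332 kips.
Block shear: A_gv = 8.438, A_nv = 5.062, A_nt = 0.6562 in²; R_n = min(0.6F_uA_nv, 0.6F_yA_gv) + U_bs·F_u·A_nt = 258.6 kips → 194 kips.
Bolt shear governs: 153 kips.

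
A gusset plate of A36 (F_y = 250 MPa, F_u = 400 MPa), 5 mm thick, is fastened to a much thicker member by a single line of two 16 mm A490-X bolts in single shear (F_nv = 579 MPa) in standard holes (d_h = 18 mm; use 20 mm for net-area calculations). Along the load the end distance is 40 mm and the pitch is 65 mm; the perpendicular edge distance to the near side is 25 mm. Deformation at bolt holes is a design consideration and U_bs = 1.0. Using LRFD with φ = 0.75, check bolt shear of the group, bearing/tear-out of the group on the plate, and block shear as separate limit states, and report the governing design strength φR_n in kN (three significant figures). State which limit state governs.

Bolt shear: A_b = π·16²/4 = 201.1 mm²; R_n = 579 × 201.1 × 2 × 1 / 1000 = 232.8 kN → 0.75 × 232.8 = 175 kN.
Bearing: edge l_c = 31, r_n = 74.4 kN; interior l_c = 47, r_n = 76.8 kN; R_n = 74.4 + 1·76.8 = 151.2 kN → 113 kN.
Block shear: A_gv = 525, A_nv = 375, A_nt = 75 mm²; R_n = min(0.6F_uA_nv, 0.6F_yA_gv) + U_bs·F_u·A_nt = 108.8 kN → 81.6 kN.
Block shear governs: 81.6 kN.

81.6 kN (block shear governs)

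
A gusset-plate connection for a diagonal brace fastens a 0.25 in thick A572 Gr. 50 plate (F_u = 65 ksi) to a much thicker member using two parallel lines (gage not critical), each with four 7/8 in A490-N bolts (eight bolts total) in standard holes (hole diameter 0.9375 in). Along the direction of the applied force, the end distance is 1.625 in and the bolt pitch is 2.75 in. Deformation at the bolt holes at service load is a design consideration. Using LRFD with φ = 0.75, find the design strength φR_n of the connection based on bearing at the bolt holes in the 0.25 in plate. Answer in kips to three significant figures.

Per bolt r_n = 1.2 l_c t F_u ≤ 2.4 d t F_u; upper limit = 2.4 × 0.875 × 0.25 × 65 = 34.12 kips.
Edge bolt: l_c = 1.625 − 0.9375/2 = 1.156 in → 1.2 × 1.156 × 0.25 × 65 = 22.55 → r_n = 22.55 kips.
Interior bolts: l_c = 2.75 − 0.9375 = 1.812 in → 1.2 × 1.812 × 0.25 × 65 = 35.34 → r_n = 34.12 kips.
R_n = 2 × 22.55 + 6 × 34.12 = 249.8 kips.
Design strength φR_n = 0.75 × 249.8 = 187 kips.

187 kips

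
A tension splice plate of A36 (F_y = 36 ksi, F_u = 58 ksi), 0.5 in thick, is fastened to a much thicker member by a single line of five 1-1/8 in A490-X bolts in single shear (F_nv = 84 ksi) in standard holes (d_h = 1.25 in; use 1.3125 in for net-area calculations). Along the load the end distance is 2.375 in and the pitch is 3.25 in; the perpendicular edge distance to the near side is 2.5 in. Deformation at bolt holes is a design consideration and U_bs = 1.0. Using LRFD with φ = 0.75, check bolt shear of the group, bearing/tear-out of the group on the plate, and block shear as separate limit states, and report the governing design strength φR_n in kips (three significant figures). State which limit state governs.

Bolt shear: A_b = π·1.125²/4 = 0.994 in²; R_n = 84 × 0.994 × 5 × 1 = 417.5 kips → 0.75 × 417.5 = 313 kips.
Bearing: edge l_c = 1.75, r_n = 60.9 kips; interior l_c = 2, r_n = 69.6 kips; R_n = 60.9 + 4·69.6 = 339.3 kips → 254 kips.
Block shear: A_gv = 7.688, A_nv = 4.734, A_nt = 0.9219 in²; R_n = min(0.6F_uA_nv, 0.6F_yA_gv) + U_bs·F_u·A_nt = 218.2 kips → 164 kips.
Block shear governs: 164 kips.

164 kips (block shear governs)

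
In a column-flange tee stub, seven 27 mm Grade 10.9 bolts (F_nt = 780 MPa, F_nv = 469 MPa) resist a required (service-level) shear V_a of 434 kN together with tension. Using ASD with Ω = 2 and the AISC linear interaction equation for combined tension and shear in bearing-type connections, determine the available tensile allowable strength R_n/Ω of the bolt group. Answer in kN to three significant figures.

1310 kN

A_b = π·27²/4 = 572.6 mm²; f_rv = 434 × 1000 / (7 × 572.6) = 108.3 MPa.
F'_nt = 1.3 F_nt − (Ω F_nt / F_nv) f_rv = 1.3·780 − (2·780/469)·108.3 = 653.8 MPa, capped at F_nt → F'_nt = 653.8 MPa.
R_n = F'_nt · A_b · n = 653.8 × 572.6 × 7 / 1000 = 2620 kN.
Allowable strength R_n/Ω = 2620 / 2 = 1310 kN.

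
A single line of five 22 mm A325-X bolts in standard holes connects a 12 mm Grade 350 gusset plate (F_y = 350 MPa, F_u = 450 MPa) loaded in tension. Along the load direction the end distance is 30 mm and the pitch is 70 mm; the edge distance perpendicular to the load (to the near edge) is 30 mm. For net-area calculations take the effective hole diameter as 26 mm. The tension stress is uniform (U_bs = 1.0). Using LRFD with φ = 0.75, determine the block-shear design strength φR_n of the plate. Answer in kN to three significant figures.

Shear plane L_v = 30 + 4·70 = 310 mm; A_gv = 310 × 12 = 3720 mm².
A_nv = (310 − 4.5·26) × 12 = 2316 mm².
A_nt = (30 − 0.5·26) × 12 = 204 mm².
0.6 F_u A_nv = 625.3 kN; 0.6 F_y A_gv = 781.2 kN → shear rupture governs the shear term.
R_n = 625.3 + 1.0 × 450 × 204 / 1000 = 717.1 kN.
Design strength φR_n = 0.75 × 717.1 = 538 kN.

538 kN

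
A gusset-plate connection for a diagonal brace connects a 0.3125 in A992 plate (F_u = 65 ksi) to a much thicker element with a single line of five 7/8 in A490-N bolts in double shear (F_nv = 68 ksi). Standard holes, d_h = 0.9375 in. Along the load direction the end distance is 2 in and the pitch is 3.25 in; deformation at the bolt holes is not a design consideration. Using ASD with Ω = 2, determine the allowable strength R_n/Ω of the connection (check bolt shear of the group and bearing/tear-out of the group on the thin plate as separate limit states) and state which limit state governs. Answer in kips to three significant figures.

Bolt shear: A_b = π·0.875²/4 = 0.6013 in²; R_n = 68 × 0.6013 × 5 × 2 = 408.9 kips → 408.9 / 2 = 204 kips.
Bearing (1.5 l_c t F_u ≤ 3.0 d t F_u): upper limit = 3.0·0.875·0.3125·65 = 53.32 kips.
  Edge l_c = 2 − 0.9375/2 = 1.531 → r_n = 46.66 kips; interior l_c = 3.25 − 0.9375 = 2.312 → r_n = 53.32 kips.
  R_n,bearing = 1·46.66 + 4·53.32 = 259.9 kips → 259.9 / 2 = 130 kips.
Bearing governs: 130 kips.

130 kips (bearing governs)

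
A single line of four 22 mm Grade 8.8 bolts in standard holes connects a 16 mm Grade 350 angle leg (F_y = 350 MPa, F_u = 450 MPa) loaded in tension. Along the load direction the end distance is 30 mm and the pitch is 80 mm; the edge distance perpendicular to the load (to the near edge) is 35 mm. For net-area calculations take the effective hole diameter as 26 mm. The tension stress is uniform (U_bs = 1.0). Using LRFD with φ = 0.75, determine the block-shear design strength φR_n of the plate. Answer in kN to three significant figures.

Shear plane L_v = 30 + 3·80 = 270 mm; A_gv = 270 × 16 = 4320 mm².
A_nv = (270 − 3.5·26) × 16 = 2864 mm².
A_nt = (35 − 0.5·26) × 16 = 352 mm².
0.6 F_u A_nv = 773.3 kN; 0.6 F_y A_gv = 907.2 kN → shear rupture governs the shear term.
R_n = 773.3 + 1.0 × 450 × 352 / 1000 = 931.7 kN.
Design strength φR_n = 0.75 × 931.7 = 699 kN.

699 kN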